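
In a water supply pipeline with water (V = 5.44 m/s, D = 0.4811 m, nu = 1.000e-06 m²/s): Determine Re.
Formula: Re = \frac{V D}{\nu}
Re = 5.44·0.4811/1.000e-06 = 2.617e+06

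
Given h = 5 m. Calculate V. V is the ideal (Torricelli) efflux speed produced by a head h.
Formula: V = \sqrt{2 g h}
V = √(2·9.81·5) = 9.905 m/s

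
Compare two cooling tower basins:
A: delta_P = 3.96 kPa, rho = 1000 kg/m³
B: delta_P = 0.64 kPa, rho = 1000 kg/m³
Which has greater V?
V(A) = 2.814 m/s, V(B) = 1.131 m/s. Answer: A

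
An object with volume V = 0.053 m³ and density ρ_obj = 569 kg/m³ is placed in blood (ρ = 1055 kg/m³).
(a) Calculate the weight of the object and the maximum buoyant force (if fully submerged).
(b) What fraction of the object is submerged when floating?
(a) W=rho_obj*g*V=569*9.81*0.053=295.8 N; F_B(max)=rho*g*V=1055*9.81*0.053=548.5 N
(b) Floating fraction=rho_obj/rho=569/1055=0.539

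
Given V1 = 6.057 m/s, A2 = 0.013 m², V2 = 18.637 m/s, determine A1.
Formula: V_2 = \frac{A_1 V_1}{A_2}
Substituting knowns: 18.637 = A1·6.057/0.013
Solving for A1: A1 = 18.637·0.013/6.057 = 0.04 m²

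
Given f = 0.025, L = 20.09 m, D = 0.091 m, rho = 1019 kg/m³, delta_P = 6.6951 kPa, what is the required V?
Formula: \Delta P = f \frac{L}{D} \frac{\rho V^2}{2}
Substituting knowns: 6.6951 = 0.025·(20.09/0.091)·0.5·1019·V²/1000
Solving for V: V = √((6.6951·1000)/(0.025·(20.09/0.091)·0.5·1019)) = 1.543 m/s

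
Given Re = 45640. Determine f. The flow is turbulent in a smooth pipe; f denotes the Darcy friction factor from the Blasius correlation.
Formula: f = \frac{0.316}{Re^{0.25}}
f = 0.316/45640^0.25 = 0.02162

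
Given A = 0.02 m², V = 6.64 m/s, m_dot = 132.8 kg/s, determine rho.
Formula: \dot{m} = \rho A V
Substituting knowns: 132.8 = rho·0.02·6.64
Solving for rho: rho = 132.8/(0.02·6.64) = 1000 kg/m³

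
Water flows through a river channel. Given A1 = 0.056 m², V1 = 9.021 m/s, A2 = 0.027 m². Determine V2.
Formula: V_2 = \frac{A_1 V_1}{A_2}
V2 = 0.056·9.021/0.027 = 18.71 m/s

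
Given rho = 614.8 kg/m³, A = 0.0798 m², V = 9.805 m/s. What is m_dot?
Formula: \dot{m} = \rho A V
m_dot = 614.8·0.0798·9.805 = 481 kg/s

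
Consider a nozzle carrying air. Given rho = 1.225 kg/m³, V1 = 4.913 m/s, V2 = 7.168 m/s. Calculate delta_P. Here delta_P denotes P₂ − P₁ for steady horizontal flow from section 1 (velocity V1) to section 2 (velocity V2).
Formula: \Delta P = \frac{1}{2} \rho (V_1^2 - V_2^2)
delta_P = 0.5·1.225·(4.913² − 7.168²)/1000 = -0.01669 kPa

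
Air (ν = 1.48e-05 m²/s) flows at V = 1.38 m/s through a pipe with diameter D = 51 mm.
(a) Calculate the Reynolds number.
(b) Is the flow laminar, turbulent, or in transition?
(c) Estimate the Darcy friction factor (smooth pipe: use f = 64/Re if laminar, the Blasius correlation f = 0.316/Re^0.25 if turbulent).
(a) Re = V·D/ν = 1.38·0.051/1.48e-05 = 4755.4
(b) Flow regime: turbulent (Re > 4000)
(c) Friction factor: f = 0.316/Re^0.25 = 0.316/4755.4^0.25 = 0.03805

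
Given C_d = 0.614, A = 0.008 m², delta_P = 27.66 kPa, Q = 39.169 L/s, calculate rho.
Formula: Q = C_d A \sqrt{\frac{2 \Delta P}{\rho}}
Substituting knowns: 39.169 = 0.614·0.008·√(2·(27.66·1000)/rho)·1000
Solving for rho: rho = 2·(27.66·1000)/((39.169/1000)/(0.614·0.008))² = 870 kg/m³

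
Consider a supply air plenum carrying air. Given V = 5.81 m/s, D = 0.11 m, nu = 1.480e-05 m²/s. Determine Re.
Formula: Re = \frac{V D}{\nu}
Re = 5.81·0.11/1.480e-05 = 43182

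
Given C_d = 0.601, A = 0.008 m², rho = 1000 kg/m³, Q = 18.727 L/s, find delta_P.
Formula: Q = C_d A \sqrt{\frac{2 \Delta P}{\rho}}
Substituting knowns: 18.727 = 0.601·0.008·√(2·(delta_P·1000)/1000)·1000
Solving for delta_P: delta_P = ((18.727/1000)/(0.601·0.008))²·1000/2/1000 = 7.585 kPa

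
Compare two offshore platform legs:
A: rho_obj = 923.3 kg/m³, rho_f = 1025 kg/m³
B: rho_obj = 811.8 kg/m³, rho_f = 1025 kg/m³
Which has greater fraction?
fraction(A) = 0.9008, fraction(B) = 0.792. Answer: A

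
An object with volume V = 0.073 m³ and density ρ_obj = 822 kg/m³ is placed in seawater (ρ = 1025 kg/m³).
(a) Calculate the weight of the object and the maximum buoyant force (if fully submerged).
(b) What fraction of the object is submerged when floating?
(a) W=rho_obj*g*V=822*9.81*0.073=588.7 N; F_B(max)=rho*g*V=1025*9.81*0.073=734.0 N
(b) Floating fraction=rho_obj/rho=822/1025=0.802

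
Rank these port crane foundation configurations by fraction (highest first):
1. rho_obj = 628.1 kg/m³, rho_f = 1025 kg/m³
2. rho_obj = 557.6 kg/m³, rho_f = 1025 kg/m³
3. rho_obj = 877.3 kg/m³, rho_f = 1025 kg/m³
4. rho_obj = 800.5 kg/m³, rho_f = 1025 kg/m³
Case 1: fraction = 0.6128
Case 2: fraction = 0.544
Case 3: fraction = 0.8559
Case 4: fraction = 0.781
Ranking (highest first): 3, 4, 1, 2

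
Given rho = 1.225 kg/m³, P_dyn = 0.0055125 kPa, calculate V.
Formula: P_{dyn} = \frac{1}{2} \rho V^2
Substituting knowns: 0.0055125 = 0.5·1.225·V²/1000
Solving for V: V = √(2·(0.0055125·1000)/1.225) = 3 m/s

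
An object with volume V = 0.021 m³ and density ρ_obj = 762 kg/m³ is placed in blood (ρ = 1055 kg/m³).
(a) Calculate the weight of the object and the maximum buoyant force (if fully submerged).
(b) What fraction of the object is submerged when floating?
(a) W=rho_obj*g*V=762*9.81*0.021=157.0 N; F_B(max)=rho*g*V=1055*9.81*0.021=217.3 N
(b) Floating fraction=rho_obj/rho=762/1055=0.722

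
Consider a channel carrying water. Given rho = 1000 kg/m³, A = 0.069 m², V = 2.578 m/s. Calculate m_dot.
Formula: \dot{m} = \rho A V
m_dot = 1000·0.069·2.578 = 177.9 kg/s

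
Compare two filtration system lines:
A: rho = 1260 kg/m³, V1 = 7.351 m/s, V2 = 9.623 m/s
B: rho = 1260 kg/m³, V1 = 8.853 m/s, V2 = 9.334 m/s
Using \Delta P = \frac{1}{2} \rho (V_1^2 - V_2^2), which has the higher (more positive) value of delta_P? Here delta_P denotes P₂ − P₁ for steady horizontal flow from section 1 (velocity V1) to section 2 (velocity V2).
delta_P(A) = -24.3 kPa, delta_P(B) = -5.511 kPa. Answer: B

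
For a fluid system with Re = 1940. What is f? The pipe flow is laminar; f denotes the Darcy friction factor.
Formula: f = \frac{64}{Re}
f = 64/1940 = 0.03299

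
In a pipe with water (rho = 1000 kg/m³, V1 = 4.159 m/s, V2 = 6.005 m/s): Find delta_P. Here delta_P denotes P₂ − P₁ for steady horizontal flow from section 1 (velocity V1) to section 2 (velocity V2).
Formula: \Delta P = \frac{1}{2} \rho (V_1^2 - V_2^2)
delta_P = 0.5·1000·(4.159² − 6.005²)/1000 = -9.381 kPa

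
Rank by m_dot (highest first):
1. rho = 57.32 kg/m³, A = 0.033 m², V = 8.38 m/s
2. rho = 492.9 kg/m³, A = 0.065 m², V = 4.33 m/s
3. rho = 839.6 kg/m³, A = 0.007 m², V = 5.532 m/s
Case 1: m_dot = 15.85 kg/s
Case 2: m_dot = 138.7 kg/s
Case 3: m_dot = 32.51 kg/s
Ranking (highest first): 2, 3, 1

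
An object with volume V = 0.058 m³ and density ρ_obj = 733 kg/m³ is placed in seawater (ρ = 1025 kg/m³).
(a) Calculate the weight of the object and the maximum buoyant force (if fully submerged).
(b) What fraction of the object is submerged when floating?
(a) W=rho_obj*g*V=733*9.81*0.058=417.1 N; F_B(max)=rho*g*V=1025*9.81*0.058=583.2 N
(b) Floating fraction=rho_obj/rho=733/1025=0.715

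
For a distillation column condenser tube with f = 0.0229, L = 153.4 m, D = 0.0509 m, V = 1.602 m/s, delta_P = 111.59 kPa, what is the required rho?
Formula: \Delta P = f \frac{L}{D} \frac{\rho V^2}{2}
Substituting knowns: 111.59 = 0.0229·(153.4/0.0509)·0.5·rho·1.602²/1000
Solving for rho: rho = (111.59·1000)/(0.0229·(153.4/0.0509)·0.5·1.602²) = 1260 kg/m³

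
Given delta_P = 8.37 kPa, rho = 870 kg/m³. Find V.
Formula: V = \sqrt{\frac{2 \Delta P}{\rho}}
V = √(2·(8.37·1000)/870) = 4.386 m/s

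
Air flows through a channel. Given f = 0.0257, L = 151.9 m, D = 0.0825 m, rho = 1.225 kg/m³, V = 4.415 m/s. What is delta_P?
Formula: \Delta P = f \frac{L}{D} \frac{\rho V^2}{2}
delta_P = 0.0257·(151.9/0.0825)·0.5·1.225·4.415²/1000 = 0.5649 kPa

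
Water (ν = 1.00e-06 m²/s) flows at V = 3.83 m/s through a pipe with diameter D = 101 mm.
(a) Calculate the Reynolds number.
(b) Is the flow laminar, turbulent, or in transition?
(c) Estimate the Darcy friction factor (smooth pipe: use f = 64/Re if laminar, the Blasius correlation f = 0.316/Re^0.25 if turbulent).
(a) Re = V·D/ν = 3.83·0.101/1.00e-06 = 386830
(b) Flow regime: turbulent (Re > 4000)
(c) Friction factor: f = 0.316/Re^0.25 = 0.316/386830^0.25 = 0.01267 (Blasius is strictly valid for Re ≲ 1e5; used here as the smooth-pipe estimate the problem specifies)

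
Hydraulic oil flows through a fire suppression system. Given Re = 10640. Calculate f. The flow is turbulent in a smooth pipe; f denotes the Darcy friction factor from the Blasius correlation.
Formula: f = \frac{0.316}{Re^{0.25}}
f = 0.316/10640^0.25 = 0.03111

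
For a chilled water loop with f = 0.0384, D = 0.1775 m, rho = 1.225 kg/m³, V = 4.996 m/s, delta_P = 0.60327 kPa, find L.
Formula: \Delta P = f \frac{L}{D} \frac{\rho V^2}{2}
Substituting knowns: 0.60327 = 0.0384·(L/0.1775)·0.5·1.225·4.996²/1000
Solving for L: L = (0.60327·1000)·0.1775/(0.0384·0.5·1.225·4.996²) = 182.4 m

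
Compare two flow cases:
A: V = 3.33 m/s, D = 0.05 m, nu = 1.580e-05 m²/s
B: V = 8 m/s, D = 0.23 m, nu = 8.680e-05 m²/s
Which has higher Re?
Re(A) = 10538, Re(B) = 21198. Answer: B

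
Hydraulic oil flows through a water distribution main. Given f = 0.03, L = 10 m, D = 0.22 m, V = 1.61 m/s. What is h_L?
Formula: h_L = f \frac{L}{D} \frac{V^2}{2g}
h_L = 0.03·(10/0.22)·1.61²/(2·9.81) = 0.1802 m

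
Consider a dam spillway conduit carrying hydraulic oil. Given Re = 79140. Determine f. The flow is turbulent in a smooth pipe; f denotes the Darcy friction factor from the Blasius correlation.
Formula: f = \frac{0.316}{Re^{0.25}}
f = 0.316/79140^0.25 = 0.01884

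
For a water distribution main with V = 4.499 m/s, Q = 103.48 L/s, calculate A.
Formula: Q = A V
Substituting knowns: 103.48 = A·4.499·1000
Solving for A: A = (103.48/1000)/4.499 = 0.023 m²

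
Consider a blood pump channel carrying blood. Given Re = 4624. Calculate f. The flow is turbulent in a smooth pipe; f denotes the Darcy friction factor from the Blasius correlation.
Formula: f = \frac{0.316}{Re^{0.25}}
f = 0.316/4624^0.25 = 0.03832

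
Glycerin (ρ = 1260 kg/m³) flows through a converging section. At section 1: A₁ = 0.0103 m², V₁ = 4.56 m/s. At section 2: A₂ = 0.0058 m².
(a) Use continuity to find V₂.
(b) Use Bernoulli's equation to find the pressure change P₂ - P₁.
(a) Continuity: A₁V₁=A₂V₂ -> V₂=A₁V₁/A₂=0.0103*4.56/0.0058=8.10 m/s
(b) Bernoulli: P₂-P₁=0.5*rho*(V₁^2-V₂^2)/1000=0.5*1260*(4.56^2-8.10^2)/1000=-28.23 kPa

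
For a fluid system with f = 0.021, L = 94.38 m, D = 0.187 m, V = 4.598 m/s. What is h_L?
Formula: h_L = f \frac{L}{D} \frac{V^2}{2g}
h_L = 0.021·(94.38/0.187)·4.598²/(2·9.81) = 11.42 m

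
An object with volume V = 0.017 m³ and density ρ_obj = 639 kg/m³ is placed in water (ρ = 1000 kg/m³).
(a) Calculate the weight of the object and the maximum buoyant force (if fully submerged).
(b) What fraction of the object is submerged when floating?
(a) W=rho_obj*g*V=639*9.81*0.017=106.6 N; F_B(max)=rho*g*V=1000*9.81*0.017=166.8 N
(b) Floating fraction=rho_obj/rho=639/1000=0.639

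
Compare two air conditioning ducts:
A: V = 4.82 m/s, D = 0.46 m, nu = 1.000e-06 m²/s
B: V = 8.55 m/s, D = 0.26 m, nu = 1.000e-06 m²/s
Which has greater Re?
Re(A) = 2.217e+06, Re(B) = 2.223e+06. Answer: B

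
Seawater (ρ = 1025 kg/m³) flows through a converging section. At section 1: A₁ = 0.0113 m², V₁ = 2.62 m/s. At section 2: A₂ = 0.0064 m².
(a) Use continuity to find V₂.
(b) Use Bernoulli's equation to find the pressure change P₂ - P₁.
(a) Continuity: A₁V₁=A₂V₂ -> V₂=A₁V₁/A₂=0.0113*2.62/0.0064=4.63 m/s
(b) Bernoulli: P₂-P₁=0.5*rho*(V₁^2-V₂^2)/1000=0.5*1025*(2.62^2-4.63^2)/1000=-7.468 kPa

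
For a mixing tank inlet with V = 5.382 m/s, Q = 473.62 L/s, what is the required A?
Formula: Q = A V
Substituting knowns: 473.62 = A·5.382·1000
Solving for A: A = (473.62/1000)/5.382 = 0.088 m²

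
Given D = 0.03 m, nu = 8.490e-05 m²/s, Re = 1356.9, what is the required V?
Formula: Re = \frac{V D}{\nu}
Substituting knowns: 1356.9 = V·0.03/8.490e-05
Solving for V: V = 1356.9·8.490e-05/0.03 = 3.84 m/s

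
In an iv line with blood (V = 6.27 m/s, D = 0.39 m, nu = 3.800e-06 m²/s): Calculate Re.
Formula: Re = \frac{V D}{\nu}
Re = 6.27·0.39/3.800e-06 = 643500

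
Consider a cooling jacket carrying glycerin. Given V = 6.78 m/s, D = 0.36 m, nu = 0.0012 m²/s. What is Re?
Formula: Re = \frac{V D}{\nu}
Re = 6.78·0.36/0.0012 = 2034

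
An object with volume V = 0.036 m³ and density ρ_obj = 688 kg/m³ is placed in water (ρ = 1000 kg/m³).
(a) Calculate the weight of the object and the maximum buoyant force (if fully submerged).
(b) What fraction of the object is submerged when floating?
(a) W=rho_obj*g*V=688*9.81*0.036=243.0 N; F_B(max)=rho*g*V=1000*9.81*0.036=353.2 N
(b) Floating fraction=rho_obj/rho=688/1000=0.688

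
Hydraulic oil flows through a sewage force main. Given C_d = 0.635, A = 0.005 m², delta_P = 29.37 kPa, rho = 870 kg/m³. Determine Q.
Formula: Q = C_d A \sqrt{\frac{2 \Delta P}{\rho}}
Q = 0.635·0.005·√(2·(29.37·1000)/870)·1000 = 26.09 L/s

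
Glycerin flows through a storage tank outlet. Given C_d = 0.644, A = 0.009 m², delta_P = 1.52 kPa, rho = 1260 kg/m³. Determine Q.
Formula: Q = C_d A \sqrt{\frac{2 \Delta P}{\rho}}
Q = 0.644·0.009·√(2·(1.52·1000)/1260)·1000 = 9.003 L/s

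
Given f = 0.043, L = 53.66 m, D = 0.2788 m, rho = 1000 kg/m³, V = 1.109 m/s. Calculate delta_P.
Formula: \Delta P = f \frac{L}{D} \frac{\rho V^2}{2}
delta_P = 0.043·(53.66/0.2788)·0.5·1000·1.109²/1000 = 5.089 kPa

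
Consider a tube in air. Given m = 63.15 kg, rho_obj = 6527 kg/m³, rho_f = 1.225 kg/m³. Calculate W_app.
Formula: W_{app} = mg\left(1 - \frac{\rho_f}{\rho_{obj}}\right)
W_app = 63.15·9.81·(1 − 1.225/6527) = 619.4 N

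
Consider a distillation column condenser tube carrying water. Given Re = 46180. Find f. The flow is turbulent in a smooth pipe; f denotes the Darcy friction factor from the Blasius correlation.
Formula: f = \frac{0.316}{Re^{0.25}}
f = 0.316/46180^0.25 = 0.02156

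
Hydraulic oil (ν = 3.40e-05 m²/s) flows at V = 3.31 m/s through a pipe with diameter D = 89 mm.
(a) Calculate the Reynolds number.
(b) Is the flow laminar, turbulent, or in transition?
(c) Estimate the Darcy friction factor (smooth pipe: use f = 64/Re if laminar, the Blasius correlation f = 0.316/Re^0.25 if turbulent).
(a) Re = V·D/ν = 3.31·0.089/3.40e-05 = 8664.4
(b) Flow regime: turbulent (Re > 4000)
(c) Friction factor: f = 0.316/Re^0.25 = 0.316/8664.4^0.25 = 0.03275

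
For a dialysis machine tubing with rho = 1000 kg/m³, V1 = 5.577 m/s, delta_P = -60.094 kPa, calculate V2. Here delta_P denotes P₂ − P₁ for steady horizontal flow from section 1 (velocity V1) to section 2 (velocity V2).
Formula: \Delta P = \frac{1}{2} \rho (V_1^2 - V_2^2)
Substituting knowns: -60.094 = 0.5·1000·(5.577² − V2²)/1000
Solving for V2: V2 = √(5.577² − 2·(-60.094·1000)/1000) = 12.3 m/s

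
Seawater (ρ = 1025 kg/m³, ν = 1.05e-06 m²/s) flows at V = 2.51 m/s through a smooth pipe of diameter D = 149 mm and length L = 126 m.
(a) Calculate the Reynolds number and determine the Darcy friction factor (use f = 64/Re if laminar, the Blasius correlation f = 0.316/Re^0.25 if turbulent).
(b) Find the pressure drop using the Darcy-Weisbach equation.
(a) Re = V·D/ν = 2.51·0.149/1.05e-06 = 356180 → turbulent (Re > 4000); f = 0.316/Re^0.25 = 0.316/356180^0.25 = 0.012935 (Blasius is strictly valid for Re ≲ 1e5; used here as the smooth-pipe estimate the problem specifies)
(b) Darcy-Weisbach: ΔP = f·(L/D)·½ρV²/1000 = 0.012935·(126/0.149)·½·1025·2.51²/1000 = 35.32 kPa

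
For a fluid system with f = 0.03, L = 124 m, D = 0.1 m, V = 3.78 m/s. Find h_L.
Formula: h_L = f \frac{L}{D} \frac{V^2}{2g}
h_L = 0.03·(124/0.1)·3.78²/(2·9.81) = 27.09 m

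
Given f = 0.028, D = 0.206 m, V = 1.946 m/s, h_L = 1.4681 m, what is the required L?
Formula: h_L = f \frac{L}{D} \frac{V^2}{2g}
Substituting knowns: 1.4681 = 0.028·(L/0.206)·1.946²/(2·9.81)
Solving for L: L = 1.4681·2·9.81·0.206/(0.028·1.946²) = 55.96 m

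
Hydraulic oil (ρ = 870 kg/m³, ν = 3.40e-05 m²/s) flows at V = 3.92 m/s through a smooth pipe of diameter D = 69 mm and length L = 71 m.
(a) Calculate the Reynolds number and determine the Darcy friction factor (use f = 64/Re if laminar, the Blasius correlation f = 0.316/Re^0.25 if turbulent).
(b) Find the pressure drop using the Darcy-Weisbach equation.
(a) Re = V·D/ν = 3.92·0.069/3.40e-05 = 7955.3 → turbulent (Re > 4000); f = 0.316/Re^0.25 = 0.316/7955.3^0.25 = 0.03346
(b) Darcy-Weisbach: ΔP = f·(L/D)·½ρV²/1000 = 0.03346·(71/0.069)·½·870·3.92²/1000 = 230.1 kPa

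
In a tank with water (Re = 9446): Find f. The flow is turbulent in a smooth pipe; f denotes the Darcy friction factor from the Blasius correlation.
Formula: f = \frac{0.316}{Re^{0.25}}
f = 0.316/9446^0.25 = 0.03205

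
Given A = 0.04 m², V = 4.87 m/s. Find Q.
Formula: Q = A V
Q = 0.04·4.87·1000 = 194.8 L/s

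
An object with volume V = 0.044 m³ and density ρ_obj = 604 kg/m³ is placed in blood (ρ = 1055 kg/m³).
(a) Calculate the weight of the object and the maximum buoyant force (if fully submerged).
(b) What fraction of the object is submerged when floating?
(a) W=rho_obj*g*V=604*9.81*0.044=260.7 N; F_B(max)=rho*g*V=1055*9.81*0.044=455.4 N
(b) Floating fraction=rho_obj/rho=604/1055=0.573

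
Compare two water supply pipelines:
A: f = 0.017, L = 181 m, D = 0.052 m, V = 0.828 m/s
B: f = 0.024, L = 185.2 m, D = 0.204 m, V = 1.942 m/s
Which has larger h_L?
h_L(A) = 2.068 m, h_L(B) = 4.188 m. Answer: B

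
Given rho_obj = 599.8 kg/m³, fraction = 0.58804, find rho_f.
Formula: f_{sub} = \frac{\rho_{obj}}{\rho_f}
Substituting knowns: 0.58804 = 599.8/rho_f
Solving for rho_f: rho_f = 599.8/0.58804 = 1020 kg/m³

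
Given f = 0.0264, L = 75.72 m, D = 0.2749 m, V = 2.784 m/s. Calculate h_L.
Formula: h_L = f \frac{L}{D} \frac{V^2}{2g}
h_L = 0.0264·(75.72/0.2749)·2.784²/(2·9.81) = 2.873 m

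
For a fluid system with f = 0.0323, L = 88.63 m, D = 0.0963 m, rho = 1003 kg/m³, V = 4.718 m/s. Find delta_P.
Formula: \Delta P = f \frac{L}{D} \frac{\rho V^2}{2}
delta_P = 0.0323·(88.63/0.0963)·0.5·1003·4.718²/1000 = 331.9 kPa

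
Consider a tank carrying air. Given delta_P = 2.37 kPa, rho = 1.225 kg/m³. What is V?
Formula: V = \sqrt{\frac{2 \Delta P}{\rho}}
V = √(2·(2.37·1000)/1.225) = 62.2 m/s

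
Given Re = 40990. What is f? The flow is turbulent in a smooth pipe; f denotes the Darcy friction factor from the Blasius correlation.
Formula: f = \frac{0.316}{Re^{0.25}}
f = 0.316/40990^0.25 = 0.02221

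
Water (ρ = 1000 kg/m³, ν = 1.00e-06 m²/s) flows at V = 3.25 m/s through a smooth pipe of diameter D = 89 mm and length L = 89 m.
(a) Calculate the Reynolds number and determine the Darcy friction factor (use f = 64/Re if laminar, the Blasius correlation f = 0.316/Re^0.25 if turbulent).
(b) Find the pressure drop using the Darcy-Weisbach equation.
(a) Re = V·D/ν = 3.25·0.089/1.00e-06 = 289250 → turbulent (Re > 4000); f = 0.316/Re^0.25 = 0.316/289250^0.25 = 0.013626 (Blasius is strictly valid for Re ≲ 1e5; used here as the smooth-pipe estimate the problem specifies)
(b) Darcy-Weisbach: ΔP = f·(L/D)·½ρV²/1000 = 0.013626·(89/0.089)·½·1000·3.25²/1000 = 71.96 kPa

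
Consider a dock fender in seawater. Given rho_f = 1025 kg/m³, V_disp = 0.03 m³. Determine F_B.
Formula: F_B = \rho_f g V_{disp}
F_B = 1025·9.81·0.03 = 301.7 N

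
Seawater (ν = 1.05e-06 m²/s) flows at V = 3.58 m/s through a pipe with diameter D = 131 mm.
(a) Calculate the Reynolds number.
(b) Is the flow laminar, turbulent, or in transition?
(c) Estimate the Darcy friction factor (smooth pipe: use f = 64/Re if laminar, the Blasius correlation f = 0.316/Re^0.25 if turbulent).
(a) Re = V·D/ν = 3.58·0.131/1.05e-06 = 446650
(b) Flow regime: turbulent (Re > 4000)
(c) Friction factor: f = 0.316/Re^0.25 = 0.316/446650^0.25 = 0.01222 (Blasius is strictly valid for Re ≲ 1e5; used here as the smooth-pipe estimate the problem specifies)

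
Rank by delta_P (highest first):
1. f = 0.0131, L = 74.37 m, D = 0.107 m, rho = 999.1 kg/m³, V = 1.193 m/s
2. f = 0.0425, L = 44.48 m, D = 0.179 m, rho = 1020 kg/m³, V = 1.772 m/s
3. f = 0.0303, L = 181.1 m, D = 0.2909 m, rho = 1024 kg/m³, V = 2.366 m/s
Case 1: delta_P = 6.474 kPa
Case 2: delta_P = 16.91 kPa
Case 3: delta_P = 54.07 kPa
Ranking (highest first): 3, 2, 1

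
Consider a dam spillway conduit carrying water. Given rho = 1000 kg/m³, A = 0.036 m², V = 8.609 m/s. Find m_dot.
Formula: \dot{m} = \rho A V
m_dot = 1000·0.036·8.609 = 309.9 kg/s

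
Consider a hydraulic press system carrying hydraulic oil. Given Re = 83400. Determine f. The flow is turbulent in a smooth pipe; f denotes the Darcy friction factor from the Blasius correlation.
Formula: f = \frac{0.316}{Re^{0.25}}
f = 0.316/83400^0.25 = 0.01859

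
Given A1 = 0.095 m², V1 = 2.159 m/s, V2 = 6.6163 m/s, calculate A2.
Formula: V_2 = \frac{A_1 V_1}{A_2}
Substituting knowns: 6.6163 = 0.095·2.159/A2
Solving for A2: A2 = 0.095·2.159/6.6163 = 0.031 m²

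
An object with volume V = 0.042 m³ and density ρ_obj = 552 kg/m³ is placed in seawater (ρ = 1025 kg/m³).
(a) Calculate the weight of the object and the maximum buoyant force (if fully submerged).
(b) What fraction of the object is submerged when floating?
(a) W=rho_obj*g*V=552*9.81*0.042=227.4 N; F_B(max)=rho*g*V=1025*9.81*0.042=422.3 N
(b) Floating fraction=rho_obj/rho=552/1025=0.539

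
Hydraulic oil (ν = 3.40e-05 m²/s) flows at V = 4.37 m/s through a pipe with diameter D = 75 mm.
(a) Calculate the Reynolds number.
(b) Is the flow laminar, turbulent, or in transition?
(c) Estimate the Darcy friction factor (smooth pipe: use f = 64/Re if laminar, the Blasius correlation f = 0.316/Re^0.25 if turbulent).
(a) Re = V·D/ν = 4.37·0.075/3.40e-05 = 9639.7
(b) Flow regime: turbulent (Re > 4000)
(c) Friction factor: f = 0.316/Re^0.25 = 0.316/9639.7^0.25 = 0.03189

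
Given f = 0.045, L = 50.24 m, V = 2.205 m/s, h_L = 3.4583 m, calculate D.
Formula: h_L = f \frac{L}{D} \frac{V^2}{2g}
Substituting knowns: 3.4583 = 0.045·(50.24/D)·2.205²/(2·9.81)
Solving for D: D = 0.045·50.24·2.205²/(2·9.81·3.4583) = 0.162 m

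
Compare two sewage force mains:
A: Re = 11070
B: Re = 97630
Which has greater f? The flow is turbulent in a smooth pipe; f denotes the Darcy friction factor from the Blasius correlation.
f(A) = 0.03081, f(B) = 0.01788. Answer: A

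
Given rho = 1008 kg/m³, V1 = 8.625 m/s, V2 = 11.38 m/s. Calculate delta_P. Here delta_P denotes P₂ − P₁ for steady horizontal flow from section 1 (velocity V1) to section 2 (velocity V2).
Formula: \Delta P = \frac{1}{2} \rho (V_1^2 - V_2^2)
delta_P = 0.5·1008·(8.625² − 11.38²)/1000 = -27.78 kPa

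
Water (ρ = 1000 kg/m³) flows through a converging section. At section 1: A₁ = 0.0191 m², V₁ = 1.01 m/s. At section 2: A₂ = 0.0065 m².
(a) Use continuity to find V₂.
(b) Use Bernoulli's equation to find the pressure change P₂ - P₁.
(a) Continuity: A₁V₁=A₂V₂ -> V₂=A₁V₁/A₂=0.0191*1.01/0.0065=2.97 m/s
(b) Bernoulli: P₂-P₁=0.5*rho*(V₁^2-V₂^2)/1000=0.5*1000*(1.01^2-2.97^2)/1000=-3.9 kPa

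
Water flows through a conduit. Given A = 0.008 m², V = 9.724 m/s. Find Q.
Formula: Q = A V
Q = 0.008·9.724·1000 = 77.79 L/s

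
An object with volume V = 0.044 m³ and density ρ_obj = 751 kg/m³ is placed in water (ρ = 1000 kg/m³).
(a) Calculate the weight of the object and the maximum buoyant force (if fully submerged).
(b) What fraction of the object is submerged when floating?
(a) W=rho_obj*g*V=751*9.81*0.044=324.2 N; F_B(max)=rho*g*V=1000*9.81*0.044=431.6 N
(b) Floating fraction=rho_obj/rho=751/1000=0.751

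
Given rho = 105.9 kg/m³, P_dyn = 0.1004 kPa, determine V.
Formula: P_{dyn} = \frac{1}{2} \rho V^2
Substituting knowns: 0.1004 = 0.5·105.9·V²/1000
Solving for V: V = √(2·(0.1004·1000)/105.9) = 1.377 m/s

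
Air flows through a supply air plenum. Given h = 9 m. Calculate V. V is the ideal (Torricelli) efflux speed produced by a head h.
Formula: V = \sqrt{2 g h}
V = √(2·9.81·9) = 13.29 m/s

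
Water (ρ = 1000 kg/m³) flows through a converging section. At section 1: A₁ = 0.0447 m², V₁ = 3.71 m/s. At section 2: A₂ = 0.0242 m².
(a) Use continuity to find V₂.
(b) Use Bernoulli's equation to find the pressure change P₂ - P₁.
(a) Continuity: A₁V₁=A₂V₂ -> V₂=A₁V₁/A₂=0.0447*3.71/0.0242=6.85 m/s
(b) Bernoulli: P₂-P₁=0.5*rho*(V₁^2-V₂^2)/1000=0.5*1000*(3.71^2-6.85^2)/1000=-16.58 kPa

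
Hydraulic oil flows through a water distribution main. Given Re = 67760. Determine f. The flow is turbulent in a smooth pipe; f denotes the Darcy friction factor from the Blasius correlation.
Formula: f = \frac{0.316}{Re^{0.25}}
f = 0.316/67760^0.25 = 0.01959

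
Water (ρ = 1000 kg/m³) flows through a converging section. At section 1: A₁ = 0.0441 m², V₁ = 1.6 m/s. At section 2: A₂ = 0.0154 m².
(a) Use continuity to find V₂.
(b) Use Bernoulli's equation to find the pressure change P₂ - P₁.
(a) Continuity: A₁V₁=A₂V₂ -> V₂=A₁V₁/A₂=0.0441*1.6/0.0154=4.58 m/s
(b) Bernoulli: P₂-P₁=0.5*rho*(V₁^2-V₂^2)/1000=0.5*1000*(1.6^2-4.58^2)/1000=-9.208 kPa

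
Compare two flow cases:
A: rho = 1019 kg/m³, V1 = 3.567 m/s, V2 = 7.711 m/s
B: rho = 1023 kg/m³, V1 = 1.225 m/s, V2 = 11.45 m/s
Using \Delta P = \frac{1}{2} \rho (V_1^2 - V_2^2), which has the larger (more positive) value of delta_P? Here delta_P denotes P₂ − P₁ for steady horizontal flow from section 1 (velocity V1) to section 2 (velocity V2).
delta_P(A) = -23.81 kPa, delta_P(B) = -66.29 kPa. Answer: A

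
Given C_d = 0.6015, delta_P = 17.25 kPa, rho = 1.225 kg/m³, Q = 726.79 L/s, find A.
Formula: Q = C_d A \sqrt{\frac{2 \Delta P}{\rho}}
Substituting knowns: 726.79 = 0.6015·A·√(2·(17.25·1000)/1.225)·1000
Solving for A: A = (726.79/1000)/(0.6015·√(2·(17.25·1000)/1.225)) = 0.0072 m²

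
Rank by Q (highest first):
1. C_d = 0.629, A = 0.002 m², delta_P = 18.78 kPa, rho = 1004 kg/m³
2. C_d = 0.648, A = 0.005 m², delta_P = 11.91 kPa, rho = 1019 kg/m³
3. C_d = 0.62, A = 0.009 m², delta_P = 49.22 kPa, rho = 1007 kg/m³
Case 1: Q = 7.694 L/s
Case 2: Q = 15.66 L/s
Case 3: Q = 55.17 L/s
Ranking (highest first): 3, 2, 1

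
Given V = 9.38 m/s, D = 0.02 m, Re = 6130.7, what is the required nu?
Formula: Re = \frac{V D}{\nu}
Substituting knowns: 6130.7 = 9.38·0.02/nu
Solving for nu: nu = 9.38·0.02/6130.7 = 3.060e-05 m²/s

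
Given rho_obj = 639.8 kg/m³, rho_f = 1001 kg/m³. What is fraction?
Formula: f_{sub} = \frac{\rho_{obj}}{\rho_f}
fraction = 639.8/1001 = 0.6392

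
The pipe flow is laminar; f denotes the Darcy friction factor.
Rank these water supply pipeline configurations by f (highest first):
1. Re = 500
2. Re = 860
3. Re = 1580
Case 1: f = 0.128
Case 2: f = 0.07442
Case 3: f = 0.04051
Ranking (highest first): 1, 2, 3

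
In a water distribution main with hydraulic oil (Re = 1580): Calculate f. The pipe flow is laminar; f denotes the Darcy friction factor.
Formula: f = \frac{64}{Re}
f = 64/1580 = 0.04051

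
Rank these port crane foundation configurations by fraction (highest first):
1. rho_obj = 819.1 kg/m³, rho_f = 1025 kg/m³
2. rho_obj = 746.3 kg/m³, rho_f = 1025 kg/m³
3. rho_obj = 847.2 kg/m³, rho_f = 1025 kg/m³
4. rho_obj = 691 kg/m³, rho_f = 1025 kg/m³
Case 1: fraction = 0.7991
Case 2: fraction = 0.7281
Case 3: fraction = 0.8265
Case 4: fraction = 0.6741
Ranking (highest first): 3, 1, 2, 4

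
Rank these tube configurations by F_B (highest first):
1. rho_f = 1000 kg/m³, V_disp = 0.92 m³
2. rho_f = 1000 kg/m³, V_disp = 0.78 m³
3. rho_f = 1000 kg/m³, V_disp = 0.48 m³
Case 1: F_B = 9025 N
Case 2: F_B = 7652 N
Case 3: F_B = 4709 N
Ranking (highest first): 1, 2, 3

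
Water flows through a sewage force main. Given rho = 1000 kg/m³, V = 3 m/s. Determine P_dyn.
Formula: P_{dyn} = \frac{1}{2} \rho V^2
P_dyn = 0.5·1000·3²/1000 = 4.5 kPa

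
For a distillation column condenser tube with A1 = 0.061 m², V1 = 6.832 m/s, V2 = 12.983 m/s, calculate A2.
Formula: V_2 = \frac{A_1 V_1}{A_2}
Substituting knowns: 12.983 = 0.061·6.832/A2
Solving for A2: A2 = 0.061·6.832/12.983 = 0.0321 m²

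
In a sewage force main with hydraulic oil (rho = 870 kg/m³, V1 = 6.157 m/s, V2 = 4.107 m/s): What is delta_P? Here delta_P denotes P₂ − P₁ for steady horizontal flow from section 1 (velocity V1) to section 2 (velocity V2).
Formula: \Delta P = \frac{1}{2} \rho (V_1^2 - V_2^2)
delta_P = 0.5·870·(6.157² − 4.107²)/1000 = 9.153 kPa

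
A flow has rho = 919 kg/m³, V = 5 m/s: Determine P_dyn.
Formula: P_{dyn} = \frac{1}{2} \rho V^2
P_dyn = 0.5·919·5²/1000 = 11.49 kPa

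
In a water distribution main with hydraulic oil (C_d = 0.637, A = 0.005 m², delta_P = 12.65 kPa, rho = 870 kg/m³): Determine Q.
Formula: Q = C_d A \sqrt{\frac{2 \Delta P}{\rho}}
Q = 0.637·0.005·√(2·(12.65·1000)/870)·1000 = 17.18 L/s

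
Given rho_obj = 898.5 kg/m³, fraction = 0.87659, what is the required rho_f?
Formula: f_{sub} = \frac{\rho_{obj}}{\rho_f}
Substituting knowns: 0.87659 = 898.5/rho_f
Solving for rho_f: rho_f = 898.5/0.87659 = 1025 kg/m³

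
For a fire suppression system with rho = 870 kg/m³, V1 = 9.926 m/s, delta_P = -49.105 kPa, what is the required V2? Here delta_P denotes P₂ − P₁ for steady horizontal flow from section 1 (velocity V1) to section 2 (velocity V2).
Formula: \Delta P = \frac{1}{2} \rho (V_1^2 - V_2^2)
Substituting knowns: -49.105 = 0.5·870·(9.926² − V2²)/1000
Solving for V2: V2 = √(9.926² − 2·(-49.105·1000)/870) = 14.54 m/s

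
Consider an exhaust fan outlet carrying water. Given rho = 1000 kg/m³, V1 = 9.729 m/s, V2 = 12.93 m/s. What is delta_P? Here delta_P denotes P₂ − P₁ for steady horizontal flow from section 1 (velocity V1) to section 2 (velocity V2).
Formula: \Delta P = \frac{1}{2} \rho (V_1^2 - V_2^2)
delta_P = 0.5·1000·(9.729² − 12.93²)/1000 = -36.27 kPa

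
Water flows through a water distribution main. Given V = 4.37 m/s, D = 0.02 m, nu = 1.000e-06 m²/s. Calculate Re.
Formula: Re = \frac{V D}{\nu}
Re = 4.37·0.02/1.000e-06 = 87400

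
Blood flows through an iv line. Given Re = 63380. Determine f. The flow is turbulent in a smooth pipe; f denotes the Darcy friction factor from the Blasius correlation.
Formula: f = \frac{0.316}{Re^{0.25}}
f = 0.316/63380^0.25 = 0.01992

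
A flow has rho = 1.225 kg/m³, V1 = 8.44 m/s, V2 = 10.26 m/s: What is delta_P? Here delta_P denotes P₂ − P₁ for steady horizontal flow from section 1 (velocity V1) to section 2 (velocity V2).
Formula: \Delta P = \frac{1}{2} \rho (V_1^2 - V_2^2)
delta_P = 0.5·1.225·(8.44² − 10.26²)/1000 = -0.02085 kPa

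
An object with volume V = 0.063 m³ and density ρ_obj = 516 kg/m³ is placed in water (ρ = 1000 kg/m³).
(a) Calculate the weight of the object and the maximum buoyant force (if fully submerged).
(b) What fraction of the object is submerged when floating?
(a) W=rho_obj*g*V=516*9.81*0.063=318.9 N; F_B(max)=rho*g*V=1000*9.81*0.063=618.0 N
(b) Floating fraction=rho_obj/rho=516/1000=0.516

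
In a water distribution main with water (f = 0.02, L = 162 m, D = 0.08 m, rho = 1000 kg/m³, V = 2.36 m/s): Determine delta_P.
Formula: \Delta P = f \frac{L}{D} \frac{\rho V^2}{2}
delta_P = 0.02·(162/0.08)·0.5·1000·2.36²/1000 = 112.8 kPa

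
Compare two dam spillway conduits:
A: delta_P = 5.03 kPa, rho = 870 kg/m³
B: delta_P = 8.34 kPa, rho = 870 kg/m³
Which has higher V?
V(A) = 3.4 m/s, V(B) = 4.379 m/s. Answer: B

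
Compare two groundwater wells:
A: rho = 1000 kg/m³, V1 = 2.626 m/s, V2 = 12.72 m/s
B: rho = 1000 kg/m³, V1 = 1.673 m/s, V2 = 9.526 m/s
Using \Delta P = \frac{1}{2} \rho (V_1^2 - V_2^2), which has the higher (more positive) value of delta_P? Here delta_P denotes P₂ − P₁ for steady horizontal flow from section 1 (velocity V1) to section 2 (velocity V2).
delta_P(A) = -77.45 kPa, delta_P(B) = -43.97 kPa. Answer: B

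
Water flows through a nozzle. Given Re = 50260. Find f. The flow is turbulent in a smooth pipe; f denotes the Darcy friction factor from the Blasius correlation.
Formula: f = \frac{0.316}{Re^{0.25}}
f = 0.316/50260^0.25 = 0.0211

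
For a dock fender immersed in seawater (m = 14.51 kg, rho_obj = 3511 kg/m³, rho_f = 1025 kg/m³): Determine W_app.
Formula: W_{app} = mg\left(1 - \frac{\rho_f}{\rho_{obj}}\right)
W_app = 14.51·9.81·(1 − 1025/3511) = 100.8 N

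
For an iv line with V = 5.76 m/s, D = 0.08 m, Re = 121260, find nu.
Formula: Re = \frac{V D}{\nu}
Substituting knowns: 121260 = 5.76·0.08/nu
Solving for nu: nu = 5.76·0.08/121260 = 3.800e-06 m²/s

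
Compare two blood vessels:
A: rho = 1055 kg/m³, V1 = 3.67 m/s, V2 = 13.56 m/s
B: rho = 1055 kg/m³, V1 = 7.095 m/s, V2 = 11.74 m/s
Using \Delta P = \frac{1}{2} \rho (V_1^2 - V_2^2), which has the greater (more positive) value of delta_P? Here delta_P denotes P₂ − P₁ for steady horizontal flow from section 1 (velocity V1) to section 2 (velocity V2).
delta_P(A) = -89.89 kPa, delta_P(B) = -46.15 kPa. Answer: B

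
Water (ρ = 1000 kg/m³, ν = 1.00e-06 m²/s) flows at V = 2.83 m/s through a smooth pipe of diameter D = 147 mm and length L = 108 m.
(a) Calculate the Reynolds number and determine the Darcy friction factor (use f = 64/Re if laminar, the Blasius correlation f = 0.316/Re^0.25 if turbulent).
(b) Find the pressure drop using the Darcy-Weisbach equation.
(a) Re = V·D/ν = 2.83·0.147/1.00e-06 = 416010 → turbulent (Re > 4000); f = 0.316/Re^0.25 = 0.316/416010^0.25 = 0.012443 (Blasius is strictly valid for Re ≲ 1e5; used here as the smooth-pipe estimate the problem specifies)
(b) Darcy-Weisbach: ΔP = f·(L/D)·½ρV²/1000 = 0.012443·(108/0.147)·½·1000·2.83²/1000 = 36.61 kPa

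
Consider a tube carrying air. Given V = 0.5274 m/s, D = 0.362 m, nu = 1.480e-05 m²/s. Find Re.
Formula: Re = \frac{V D}{\nu}
Re = 0.5274·0.362/1.480e-05 = 12900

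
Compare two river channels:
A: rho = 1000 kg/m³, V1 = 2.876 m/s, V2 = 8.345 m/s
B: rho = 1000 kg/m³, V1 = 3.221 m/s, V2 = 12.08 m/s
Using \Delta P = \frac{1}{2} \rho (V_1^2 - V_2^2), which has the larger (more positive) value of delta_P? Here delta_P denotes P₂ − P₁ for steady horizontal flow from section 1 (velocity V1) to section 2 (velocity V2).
delta_P(A) = -30.68 kPa, delta_P(B) = -67.78 kPa. Answer: A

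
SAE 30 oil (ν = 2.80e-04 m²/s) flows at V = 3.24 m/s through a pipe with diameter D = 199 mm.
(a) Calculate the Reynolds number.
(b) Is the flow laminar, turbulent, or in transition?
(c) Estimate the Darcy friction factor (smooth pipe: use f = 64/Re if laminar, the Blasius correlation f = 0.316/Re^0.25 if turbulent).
(a) Re = V·D/ν = 3.24·0.199/2.80e-04 = 2302.7
(b) Flow regime: transition (2300 ≤ Re ≤ 4000)
(c) Friction factor: f ≈ 0.04 (transitional regime, no simple correlation)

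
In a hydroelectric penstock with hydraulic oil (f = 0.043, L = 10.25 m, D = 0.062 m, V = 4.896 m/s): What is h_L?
Formula: h_L = f \frac{L}{D} \frac{V^2}{2g}
h_L = 0.043·(10.25/0.062)·4.896²/(2·9.81) = 8.685 m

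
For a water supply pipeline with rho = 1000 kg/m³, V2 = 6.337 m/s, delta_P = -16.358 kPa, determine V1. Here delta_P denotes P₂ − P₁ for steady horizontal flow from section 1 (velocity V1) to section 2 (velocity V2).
Formula: \Delta P = \frac{1}{2} \rho (V_1^2 - V_2^2)
Substituting knowns: -16.358 = 0.5·1000·(V1² − 6.337²)/1000
Solving for V1: V1 = √(6.337² + 2·(-16.358·1000)/1000) = 2.728 m/s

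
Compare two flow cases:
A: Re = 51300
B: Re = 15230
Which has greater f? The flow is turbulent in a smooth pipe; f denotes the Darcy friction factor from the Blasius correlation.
f(A) = 0.021, f(B) = 0.02845. Answer: B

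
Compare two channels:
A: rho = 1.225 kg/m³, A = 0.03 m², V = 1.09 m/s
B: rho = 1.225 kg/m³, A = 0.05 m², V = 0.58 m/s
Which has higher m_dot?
m_dot(A) = 0.04006 kg/s, m_dot(B) = 0.03553 kg/s. Answer: A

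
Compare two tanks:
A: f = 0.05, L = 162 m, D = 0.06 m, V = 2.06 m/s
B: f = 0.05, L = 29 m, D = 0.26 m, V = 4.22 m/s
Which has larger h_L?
h_L(A) = 29.2 m, h_L(B) = 5.062 m. Answer: A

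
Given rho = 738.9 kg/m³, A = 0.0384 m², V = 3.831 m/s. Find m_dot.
Formula: \dot{m} = \rho A V
m_dot = 738.9·0.0384·3.831 = 108.7 kg/s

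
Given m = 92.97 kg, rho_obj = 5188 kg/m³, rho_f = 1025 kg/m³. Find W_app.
Formula: W_{app} = mg\left(1 - \frac{\rho_f}{\rho_{obj}}\right)
W_app = 92.97·9.81·(1 − 1025/5188) = 731.8 N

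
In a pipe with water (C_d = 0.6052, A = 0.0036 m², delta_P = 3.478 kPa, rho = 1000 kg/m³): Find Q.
Formula: Q = C_d A \sqrt{\frac{2 \Delta P}{\rho}}
Q = 0.6052·0.0036·√(2·(3.478·1000)/1000)·1000 = 5.746 L/s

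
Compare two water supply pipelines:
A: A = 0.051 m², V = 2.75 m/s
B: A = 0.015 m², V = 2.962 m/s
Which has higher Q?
Q(A) = 140.2 L/s, Q(B) = 44.43 L/s. Answer: A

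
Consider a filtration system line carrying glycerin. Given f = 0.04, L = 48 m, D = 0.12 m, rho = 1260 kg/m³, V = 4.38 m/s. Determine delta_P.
Formula: \Delta P = f \frac{L}{D} \frac{\rho V^2}{2}
delta_P = 0.04·(48/0.12)·0.5·1260·4.38²/1000 = 193.4 kPa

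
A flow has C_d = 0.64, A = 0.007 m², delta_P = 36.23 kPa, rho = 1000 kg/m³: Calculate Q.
Formula: Q = C_d A \sqrt{\frac{2 \Delta P}{\rho}}
Q = 0.64·0.007·√(2·(36.23·1000)/1000)·1000 = 38.14 L/s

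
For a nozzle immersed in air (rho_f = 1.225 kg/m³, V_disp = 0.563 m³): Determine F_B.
Formula: F_B = \rho_f g V_{disp}
F_B = 1.225·9.81·0.563 = 6.766 N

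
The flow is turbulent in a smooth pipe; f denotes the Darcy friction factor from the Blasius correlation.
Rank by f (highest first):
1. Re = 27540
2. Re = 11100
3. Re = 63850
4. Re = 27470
Case 1: f = 0.02453
Case 2: f = 0.03079
Case 3: f = 0.01988
Case 4: f = 0.02455
Ranking (highest first): 2, 4, 1, 3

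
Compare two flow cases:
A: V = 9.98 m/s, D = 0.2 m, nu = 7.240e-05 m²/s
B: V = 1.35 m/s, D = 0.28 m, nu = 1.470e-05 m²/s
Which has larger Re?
Re(A) = 27569, Re(B) = 25714. Answer: A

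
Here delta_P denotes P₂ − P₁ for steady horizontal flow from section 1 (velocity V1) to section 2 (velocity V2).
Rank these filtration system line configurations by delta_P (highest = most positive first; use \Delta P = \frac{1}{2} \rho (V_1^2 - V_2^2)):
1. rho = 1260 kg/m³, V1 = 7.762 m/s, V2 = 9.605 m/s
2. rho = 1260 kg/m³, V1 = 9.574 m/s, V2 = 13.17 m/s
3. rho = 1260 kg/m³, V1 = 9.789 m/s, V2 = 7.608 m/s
Case 1: delta_P = -20.16 kPa
Case 2: delta_P = -51.53 kPa
Case 3: delta_P = 23.9 kPa
Ranking (highest first): 3, 1, 2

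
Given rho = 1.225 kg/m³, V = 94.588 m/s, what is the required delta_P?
Formula: V = \sqrt{\frac{2 \Delta P}{\rho}}
Substituting knowns: 94.588 = √(2·(delta_P·1000)/1.225)
Solving for delta_P: delta_P = 94.588²·1.225/2/1000 = 5.48 kPa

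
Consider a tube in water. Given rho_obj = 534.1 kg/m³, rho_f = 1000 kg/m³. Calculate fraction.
Formula: f_{sub} = \frac{\rho_{obj}}{\rho_f}
fraction = 534.1/1000 = 0.5341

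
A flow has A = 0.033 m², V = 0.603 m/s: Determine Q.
Formula: Q = A V
Q = 0.033·0.603·1000 = 19.9 L/s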